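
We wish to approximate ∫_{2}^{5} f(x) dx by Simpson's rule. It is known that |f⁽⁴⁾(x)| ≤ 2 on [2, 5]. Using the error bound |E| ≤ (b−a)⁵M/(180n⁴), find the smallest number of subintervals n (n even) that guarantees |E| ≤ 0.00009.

14

Need 486/(180n⁴) ≤ 0.00009.
n⁴ ≥ 486/(180·0.00009) = 30000 ⇒ n ≥ 13.1607, so the smallest even n is 14. (n must be even for Simpson's rule.)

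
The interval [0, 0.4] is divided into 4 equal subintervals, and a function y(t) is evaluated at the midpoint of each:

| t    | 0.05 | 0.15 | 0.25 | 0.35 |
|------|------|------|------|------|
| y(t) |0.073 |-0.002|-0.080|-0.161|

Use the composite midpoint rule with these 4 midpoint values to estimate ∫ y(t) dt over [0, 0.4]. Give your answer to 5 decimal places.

-0.01700

h = 0.1, n = 4.
h·[y(m₁) + y(m₂) + y(m₃) + y(m₄)] = 0.1·(-0.170) = -0.01700.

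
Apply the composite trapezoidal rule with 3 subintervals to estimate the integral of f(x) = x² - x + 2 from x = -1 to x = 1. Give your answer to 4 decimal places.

4.8148

h = (1 − (-1))/3 = 0.666667.
Nodes x₀,…,x₃ = -1, -0.333333, 0.333333, 1.
f(x) = x² - x + 2: f₀=4, f₁=2.444444, f₂=1.777778, f₃=2.
(h/2)·[f₀ + 2f₁ + 2f₂ + f₃] = 0.333333·(14.444444) = 4.8148.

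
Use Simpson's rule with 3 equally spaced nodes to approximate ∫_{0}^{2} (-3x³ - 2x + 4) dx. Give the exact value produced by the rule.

-8

h = (2 − 0)/2 = 1.
Nodes x₀,…,x₂ = 0, 1, 2.
f(x) = -3x³ - 2x + 4: f₀=4, f₁=-1, f₂=-24.
(h/3)·[f₀ + 4f₁ + f₂] = 0.333333·(-24) = -8.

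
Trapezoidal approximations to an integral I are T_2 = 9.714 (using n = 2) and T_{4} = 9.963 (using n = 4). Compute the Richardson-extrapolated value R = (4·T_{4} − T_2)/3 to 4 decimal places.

10.0460

R = (4·T_{4} − T_2) / 3 = (4·9.963 − 9.714)/3 = (30.138)/3 = 10.0460.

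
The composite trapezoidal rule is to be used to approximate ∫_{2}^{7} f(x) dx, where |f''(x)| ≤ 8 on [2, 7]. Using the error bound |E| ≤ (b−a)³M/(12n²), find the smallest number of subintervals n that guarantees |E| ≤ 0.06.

38

Need 1000/(12n²) ≤ 0.06.
n² ≥ 1000/(12·0.06) = 1388.89 ⇒ n ≥ 37.2678, so the smallest n is 38.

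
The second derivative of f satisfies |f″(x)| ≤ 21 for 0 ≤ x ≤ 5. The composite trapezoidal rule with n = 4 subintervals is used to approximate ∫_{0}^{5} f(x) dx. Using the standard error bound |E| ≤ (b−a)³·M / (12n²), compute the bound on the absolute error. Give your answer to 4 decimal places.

13.6719

|E| ≤ (5)³·21 / (12·4²) = 2625/192 = 13.6719.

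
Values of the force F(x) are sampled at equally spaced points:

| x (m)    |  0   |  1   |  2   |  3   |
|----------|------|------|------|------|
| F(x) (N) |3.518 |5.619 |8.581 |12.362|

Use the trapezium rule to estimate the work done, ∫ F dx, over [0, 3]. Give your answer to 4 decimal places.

22.1400

h = 1, n = 3.
(h/2)·[y₀ + 2y₁ + 2y₂ + y₃] = 0.5·(44.280) = 22.1400.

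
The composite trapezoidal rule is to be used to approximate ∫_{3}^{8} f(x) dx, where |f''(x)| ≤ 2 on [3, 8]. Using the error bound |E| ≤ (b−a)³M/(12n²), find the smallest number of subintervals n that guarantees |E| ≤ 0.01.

Need 250/(12n²) ≤ 0.01.
n² ≥ 250/(12·0.01) = 2083.33 ⇒ n ≥ 45.6435, so the smallest n is 46.

46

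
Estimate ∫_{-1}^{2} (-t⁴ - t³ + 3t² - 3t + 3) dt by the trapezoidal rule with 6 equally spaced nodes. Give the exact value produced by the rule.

h = (2 − (-1))/5 = 0.6.
Nodes t₀,…,t₅ = -1, -0.4, 0.2, 0.8, 1.4, 2.
f(t) = -t⁴ - t³ + 3t² - 3t + 3: f₀=9, f₁=4.7184, f₂=2.5104, f₃=1.5984, f₄=-1.9056, f₅=-15.
(h/2)·[f₀ + 2f₁ + 2f₂ + 2f₃ + 2f₄ + f₅] = 0.3·(7.8432) = 2.35296.

2.35296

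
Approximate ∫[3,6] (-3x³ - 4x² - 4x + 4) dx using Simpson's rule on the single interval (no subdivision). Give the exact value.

S = (b−a)/6 · [f(3) + 4f(4.5) + f(6)] = 0.5·[(-125) + 4·(-368.375) + (-812)] = -1205.25.

-1205.25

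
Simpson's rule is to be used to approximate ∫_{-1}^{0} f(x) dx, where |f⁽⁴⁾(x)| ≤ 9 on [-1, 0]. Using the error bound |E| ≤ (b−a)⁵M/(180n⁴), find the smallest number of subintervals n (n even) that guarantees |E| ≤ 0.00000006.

Need 9/(180n⁴) ≤ 0.00000006.
n⁴ ≥ 9/(180·0.00000006) = 833333 ⇒ n ≥ 30.2138, so the smallest even n is 32. (n must be even for Simpson's rule.)

32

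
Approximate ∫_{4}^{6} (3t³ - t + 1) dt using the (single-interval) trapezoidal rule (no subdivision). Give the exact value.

T = (b−a)/2 · [f(4) + f(6)] = 1·[189 + 643] = 832.

832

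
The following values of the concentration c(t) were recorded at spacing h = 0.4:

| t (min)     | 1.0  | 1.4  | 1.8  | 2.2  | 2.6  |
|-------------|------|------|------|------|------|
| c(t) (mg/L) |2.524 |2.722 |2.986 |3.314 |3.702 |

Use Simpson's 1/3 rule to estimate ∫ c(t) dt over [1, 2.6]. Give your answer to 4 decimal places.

4.8456

h = 0.4, n = 4.
(h/3)·[y₀ + 4y₁ + 2y₂ + 4y₃ + y₄] = 0.133333·(36.342) = 4.8456.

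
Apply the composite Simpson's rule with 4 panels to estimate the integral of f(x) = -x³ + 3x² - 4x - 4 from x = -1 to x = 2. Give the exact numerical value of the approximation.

h = (2 − (-1))/4 = 0.75.
Nodes x₀,…,x₄ = -1, -0.25, 0.5, 1.25, 2.
f(x) = -x³ + 3x² - 4x - 4: f₀=4, f₁=-2.796875, f₂=-5.375, f₃=-6.265625, f₄=-8.
(h/3)·[f₀ + 4f₁ + 2f₂ + 4f₃ + f₄] = 0.25·(-51) = -12.75.

-12.75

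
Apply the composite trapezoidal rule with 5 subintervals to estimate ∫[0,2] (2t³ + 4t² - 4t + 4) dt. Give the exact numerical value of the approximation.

h = (2 − 0)/5 = 0.4.
Nodes t₀,…,t₅ = 0, 0.4, 0.8, 1.2, 1.6, 2.
f(t) = 2t³ + 4t² - 4t + 4: f₀=4, f₁=3.168, f₂=4.384, f₃=8.416, f₄=16.032, f₅=28.
(h/2)·[f₀ + 2f₁ + 2f₂ + 2f₃ + 2f₄ + f₅] = 0.2·(96) = 19.2.

19.2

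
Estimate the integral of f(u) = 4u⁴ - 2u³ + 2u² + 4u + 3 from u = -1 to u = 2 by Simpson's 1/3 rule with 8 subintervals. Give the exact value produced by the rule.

39.931640625

h = (2 − (-1))/8 = 0.375.
Nodes u₀,…,u₈ = -1, -0.625, -0.25, 0.125, 0.5, 0.875, 1.25, 1.625, 2.
f(u) = 4u⁴ - 2u³ + 2u² + 4u + 3: f₀=7, f₁=2.3798828125, f₂=2.171875, f₃=3.5283203125, f₄=5.5, f₅=9.0361328125, f₆=16.984375, f₇=34.0908203125, f₈=67.
(h/3)·[f₀ + 4f₁ + 2f₂ + 4f₃ + 2f₄ + 4f₅ + 2f₆ + 4f₇ + f₈] = 0.125·(319.453125) = 39.931640625.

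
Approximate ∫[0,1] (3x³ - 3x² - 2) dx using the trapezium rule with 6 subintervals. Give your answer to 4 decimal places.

-2.2431

h = (1 − 0)/6 = 0.166667.
Nodes x₀,…,x₆ = 0, 0.166667, 0.333333, 0.5, 0.666667, 0.833333, 1.
f(x) = 3x³ - 3x² - 2: f₀=-2, f₁=-2.069444, f₂=-2.222222, f₃=-2.375, f₄=-2.444444, f₅=-2.347222, f₆=-2.
(h/2)·[f₀ + 2f₁ + 2f₂ + 2f₃ + 2f₄ + 2f₅ + f₆] = 0.083333·(-26.916667) = -2.2431.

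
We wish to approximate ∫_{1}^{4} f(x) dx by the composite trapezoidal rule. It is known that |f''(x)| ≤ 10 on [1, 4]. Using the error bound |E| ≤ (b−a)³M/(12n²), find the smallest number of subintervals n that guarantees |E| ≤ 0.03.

28

Need 270/(12n²) ≤ 0.03.
n² ≥ 270/(12·0.03) = 750 ⇒ n ≥ 27.3861, so the smallest n is 28.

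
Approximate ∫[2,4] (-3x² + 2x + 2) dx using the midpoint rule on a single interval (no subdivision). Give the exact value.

-38

M = (b−a)·f(3) = 2·(-19) = -38.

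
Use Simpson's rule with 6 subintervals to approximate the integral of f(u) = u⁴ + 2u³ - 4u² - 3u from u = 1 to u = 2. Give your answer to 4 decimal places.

-0.1332

h = (2 − 1)/6 = 0.166667.
Nodes u₀,…,u₆ = 1, 1.166667, 1.333333, 1.5, 1.666667, 1.833333, 2.
f(u) = u⁴ + 2u³ - 4u² - 3u: f₀=-4, f₁=-3.915895, f₂=-3.209877, f₃=-1.6875, f₄=0.864198, f₅=4.676698, f₆=10.
(h/3)·[f₀ + 4f₁ + 2f₂ + 4f₃ + 2f₄ + 4f₅ + f₆] = 0.055556·(-2.398148) = -0.1332.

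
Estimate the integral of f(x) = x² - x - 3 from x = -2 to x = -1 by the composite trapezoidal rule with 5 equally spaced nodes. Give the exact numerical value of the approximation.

0.84375

h = (-1 − (-2))/4 = 0.25.
Nodes x₀,…,x₄ = -2, -1.75, -1.5, -1.25, -1.
f(x) = x² - x - 3: f₀=3, f₁=1.8125, f₂=0.75, f₃=-0.1875, f₄=-1.
(h/2)·[f₀ + 2f₁ + 2f₂ + 2f₃ + f₄] = 0.125·(6.75) = 0.84375.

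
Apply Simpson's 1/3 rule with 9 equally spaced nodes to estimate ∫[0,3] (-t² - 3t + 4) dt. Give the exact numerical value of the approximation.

h = (3 − 0)/8 = 0.375.
Nodes t₀,…,t₈ = 0, 0.375, 0.75, 1.125, 1.5, 1.875, 2.25, 2.625, 3.
f(t) = -t² - 3t + 4: f₀=4, f₁=2.734375, f₂=1.1875, f₃=-0.640625, f₄=-2.75, f₅=-5.140625, f₆=-7.8125, f₇=-10.765625, f₈=-14.
(h/3)·[f₀ + 4f₁ + 2f₂ + 4f₃ + 2f₄ + 4f₅ + 2f₆ + 4f₇ + f₈] = 0.125·(-84) = -10.5.

-10.5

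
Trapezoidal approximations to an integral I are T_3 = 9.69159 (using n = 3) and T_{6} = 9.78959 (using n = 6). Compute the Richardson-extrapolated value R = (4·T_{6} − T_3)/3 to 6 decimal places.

9.822257

R = (4·T_{6} − T_3) / 3 = (4·9.78959 − 9.69159)/3 = (29.46677)/3 = 9.822257.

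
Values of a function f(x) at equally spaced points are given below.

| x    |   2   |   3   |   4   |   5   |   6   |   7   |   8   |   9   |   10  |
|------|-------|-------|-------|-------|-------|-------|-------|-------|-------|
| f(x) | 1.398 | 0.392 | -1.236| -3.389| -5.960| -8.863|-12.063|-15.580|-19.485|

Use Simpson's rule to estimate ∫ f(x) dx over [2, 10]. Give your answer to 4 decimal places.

h = 1, n = 8.
(h/3)·[y₀ + 4y₁ + 2y₂ + 4y₃ + 2y₄ + 4y₅ + 2y₆ + 4y₇ + y₈] = 0.333333·(-166.365) = -55.4550.

-55.4550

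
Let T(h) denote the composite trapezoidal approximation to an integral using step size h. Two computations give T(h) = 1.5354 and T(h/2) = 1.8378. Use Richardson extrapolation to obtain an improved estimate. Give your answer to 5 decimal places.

R = (4·T(h/2) − T(h)) / 3 = (4·1.8378 − 1.5354)/3 = (5.8158)/3 = 1.93860.

1.93860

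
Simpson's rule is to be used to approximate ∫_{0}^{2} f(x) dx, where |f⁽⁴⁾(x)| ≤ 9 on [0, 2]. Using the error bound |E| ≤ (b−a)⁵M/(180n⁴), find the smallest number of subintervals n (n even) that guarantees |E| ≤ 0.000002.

30

Need 288/(180n⁴) ≤ 0.000002.
n⁴ ≥ 288/(180·0.000002) = 800000 ⇒ n ≥ 29.9070, so the smallest even n is 30. (n must be even for Simpson's rule.)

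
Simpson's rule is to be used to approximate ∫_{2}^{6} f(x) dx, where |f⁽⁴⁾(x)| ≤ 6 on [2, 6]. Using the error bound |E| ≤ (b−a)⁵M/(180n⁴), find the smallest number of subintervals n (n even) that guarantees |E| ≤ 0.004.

10

Need 6144/(180n⁴) ≤ 0.004.
n⁴ ≥ 6144/(180·0.004) = 8533.33 ⇒ n ≥ 9.6112, so the smallest even n is 10. (n must be even for Simpson's rule.)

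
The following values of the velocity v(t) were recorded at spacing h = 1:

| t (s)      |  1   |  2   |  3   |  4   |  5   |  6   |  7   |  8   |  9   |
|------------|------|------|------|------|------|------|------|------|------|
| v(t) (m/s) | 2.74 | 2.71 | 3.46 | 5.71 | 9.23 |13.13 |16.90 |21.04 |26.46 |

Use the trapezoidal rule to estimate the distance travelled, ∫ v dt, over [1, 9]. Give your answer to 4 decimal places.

86.7800

h = 1, n = 8.
(h/2)·[y₀ + 2y₁ + 2y₂ + 2y₃ + 2y₄ + 2y₅ + 2y₆ + 2y₇ + y₈] = 0.5·(173.56) = 86.7800.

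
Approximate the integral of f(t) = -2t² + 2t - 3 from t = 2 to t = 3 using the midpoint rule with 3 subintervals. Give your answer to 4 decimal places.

-10.6481

h = (3 − 2)/3 = 0.333333.
Midpoints m₁,…,m₃ = 2.166667, 2.5, 2.833333.
f(m₁)=-8.055556, f(m₂)=-10.5, f(m₃)=-13.388889.
h·[f(m₁) + f(m₂) + f(m₃)] = 0.333333·(-31.944444) = -10.6481.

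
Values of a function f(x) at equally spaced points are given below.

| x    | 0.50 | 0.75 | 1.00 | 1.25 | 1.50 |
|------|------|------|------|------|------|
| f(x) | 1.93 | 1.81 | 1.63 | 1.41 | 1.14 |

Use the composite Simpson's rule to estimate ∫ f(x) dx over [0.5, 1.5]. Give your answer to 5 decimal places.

h = 0.25, n = 4.
(h/3)·[y₀ + 4y₁ + 2y₂ + 4y₃ + y₄] = 0.083333·(19.21) = 1.60083.

1.60083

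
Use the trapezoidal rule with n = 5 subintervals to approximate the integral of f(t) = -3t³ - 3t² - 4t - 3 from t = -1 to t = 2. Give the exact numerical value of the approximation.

h = (2 − (-1))/5 = 0.6.
Nodes t₀,…,t₅ = -1, -0.4, 0.2, 0.8, 1.4, 2.
f(t) = -3t³ - 3t² - 4t - 3: f₀=1, f₁=-1.688, f₂=-3.944, f₃=-9.656, f₄=-22.712, f₅=-47.
(h/2)·[f₀ + 2f₁ + 2f₂ + 2f₃ + 2f₄ + f₅] = 0.3·(-122) = -36.6.

-36.6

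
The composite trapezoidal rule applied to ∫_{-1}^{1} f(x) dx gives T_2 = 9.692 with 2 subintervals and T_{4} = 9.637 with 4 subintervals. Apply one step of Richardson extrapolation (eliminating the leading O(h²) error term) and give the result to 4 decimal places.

9.6187

R = (4·T_{4} − T_2) / 3 = (4·9.637 − 9.692)/3 = (28.856)/3 = 9.6187.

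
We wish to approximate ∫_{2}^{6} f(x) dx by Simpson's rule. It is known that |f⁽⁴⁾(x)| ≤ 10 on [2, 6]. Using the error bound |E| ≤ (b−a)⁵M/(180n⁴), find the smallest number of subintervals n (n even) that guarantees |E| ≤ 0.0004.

20

Need 10240/(180n⁴) ≤ 0.0004.
n⁴ ≥ 10240/(180·0.0004) = 142222 ⇒ n ≥ 19.4197, so the smallest even n is 20. (n must be even for Simpson's rule.)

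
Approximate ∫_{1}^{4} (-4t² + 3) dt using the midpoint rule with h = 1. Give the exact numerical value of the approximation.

-74

h = (4 − 1)/3 = 1.
Midpoints m₁,…,m₃ = 1.5, 2.5, 3.5.
f(m₁)=-6, f(m₂)=-22, f(m₃)=-46.
h·[f(m₁) + f(m₂) + f(m₃)] = 1·(-74) = -74.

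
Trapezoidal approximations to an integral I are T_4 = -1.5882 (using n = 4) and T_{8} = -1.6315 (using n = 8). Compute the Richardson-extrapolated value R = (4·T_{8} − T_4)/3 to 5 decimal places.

-1.64593

R = (4·T_{8} − T_4) / 3 = (4·(-1.6315) − (-1.5882))/3 = (-4.9378)/3 = -1.64593.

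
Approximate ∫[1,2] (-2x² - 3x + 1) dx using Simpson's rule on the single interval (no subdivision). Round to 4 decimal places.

S = (b−a)/6 · [f(1) + 4f(1.5) + f(2)] = 0.166667·[(-4) + 4·(-8) + (-13)] = -8.1667.

-8.1667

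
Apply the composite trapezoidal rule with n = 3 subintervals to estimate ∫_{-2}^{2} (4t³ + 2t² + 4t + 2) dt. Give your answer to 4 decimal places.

h = (2 − (-2))/3 = 1.333333.
Nodes t₀,…,t₃ = -2, -0.666667, 0.666667, 2.
f(t) = 4t³ + 2t² + 4t + 2: f₀=-30, f₁=-0.962963, f₂=6.740741, f₃=50.
(h/2)·[f₀ + 2f₁ + 2f₂ + f₃] = 0.666667·(31.555556) = 21.0370.

21.0370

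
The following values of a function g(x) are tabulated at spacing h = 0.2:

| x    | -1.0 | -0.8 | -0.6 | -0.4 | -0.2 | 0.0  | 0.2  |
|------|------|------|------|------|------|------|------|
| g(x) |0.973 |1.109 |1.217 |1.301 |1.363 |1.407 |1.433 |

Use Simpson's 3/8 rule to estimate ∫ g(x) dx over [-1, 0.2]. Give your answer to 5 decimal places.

1.52220

h = 0.2, n = 6.
(3h/8)·[y₀ + 3y₁ + 3y₂ + 2y₃ + 3y₄ + 3y₅ + y₆] = 0.075·(20.296) = 1.52220.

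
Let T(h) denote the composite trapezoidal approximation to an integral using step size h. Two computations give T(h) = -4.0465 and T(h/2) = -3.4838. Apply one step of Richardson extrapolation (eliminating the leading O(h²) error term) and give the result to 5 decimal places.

-3.29623

R = (4·T(h/2) − T(h)) / 3 = (4·(-3.4838) − (-4.0465))/3 = (-9.8887)/3 = -3.29623.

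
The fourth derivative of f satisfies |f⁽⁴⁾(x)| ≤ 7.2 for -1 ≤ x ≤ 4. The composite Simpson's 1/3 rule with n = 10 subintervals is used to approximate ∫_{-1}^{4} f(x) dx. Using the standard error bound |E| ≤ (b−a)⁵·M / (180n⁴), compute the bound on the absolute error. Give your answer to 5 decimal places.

0.01250

|E| ≤ (5)⁵·7.2 / (180·10⁴) = 22500/1800000 = 0.01250.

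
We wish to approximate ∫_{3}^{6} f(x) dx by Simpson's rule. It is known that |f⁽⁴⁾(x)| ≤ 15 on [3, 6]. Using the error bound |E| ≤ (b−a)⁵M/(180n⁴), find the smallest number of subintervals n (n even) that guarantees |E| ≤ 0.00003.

30

Need 3645/(180n⁴) ≤ 0.00003.
n⁴ ≥ 3645/(180·0.00003) = 675000 ⇒ n ≥ 28.6633, so the smallest even n is 30. (n must be even for Simpson's rule.)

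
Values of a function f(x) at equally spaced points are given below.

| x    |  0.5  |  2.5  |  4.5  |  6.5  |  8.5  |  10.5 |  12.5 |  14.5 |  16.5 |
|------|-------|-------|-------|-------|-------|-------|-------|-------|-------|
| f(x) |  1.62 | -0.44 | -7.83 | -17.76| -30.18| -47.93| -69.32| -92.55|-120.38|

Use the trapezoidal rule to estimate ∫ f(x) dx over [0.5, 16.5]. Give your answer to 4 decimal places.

h = 2, n = 8.
(h/2)·[y₀ + 2y₁ + 2y₂ + 2y₃ + 2y₄ + 2y₅ + 2y₆ + 2y₇ + y₈] = 1·(-650.78) = -650.7800.

-650.7800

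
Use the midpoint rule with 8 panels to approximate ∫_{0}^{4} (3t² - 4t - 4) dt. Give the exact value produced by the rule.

h = (4 − 0)/8 = 0.5.
Midpoints m₁,…,m₈ = 0.25, 0.75, 1.25, 1.75, 2.25, 2.75, 3.25, 3.75.
f(m₁)=-4.8125, f(m₂)=-5.3125, f(m₃)=-4.3125, f(m₄)=-1.8125, f(m₅)=2.1875, f(m₆)=7.6875, f(m₇)=14.6875, f(m₈)=23.1875.
h·[f(m₁) + f(m₂) + f(m₃) + f(m₄) + f(m₅) + f(m₆) + f(m₇) + f(m₈)] = 0.5·(31.5) = 15.75.

15.75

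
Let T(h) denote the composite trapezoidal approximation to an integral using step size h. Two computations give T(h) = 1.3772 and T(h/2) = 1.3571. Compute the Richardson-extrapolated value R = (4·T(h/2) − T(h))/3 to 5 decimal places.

R = (4·T(h/2) − T(h)) / 3 = (4·1.3571 − 1.3772)/3 = (4.0512)/3 = 1.35040.

1.35040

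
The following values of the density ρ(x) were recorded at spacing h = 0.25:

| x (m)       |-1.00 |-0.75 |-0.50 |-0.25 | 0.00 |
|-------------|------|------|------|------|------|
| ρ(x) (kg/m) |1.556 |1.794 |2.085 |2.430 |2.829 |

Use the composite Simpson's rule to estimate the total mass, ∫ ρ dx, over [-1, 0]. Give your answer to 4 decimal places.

h = 0.25, n = 4.
(h/3)·[y₀ + 4y₁ + 2y₂ + 4y₃ + y₄] = 0.083333·(25.451) = 2.1209.

2.1209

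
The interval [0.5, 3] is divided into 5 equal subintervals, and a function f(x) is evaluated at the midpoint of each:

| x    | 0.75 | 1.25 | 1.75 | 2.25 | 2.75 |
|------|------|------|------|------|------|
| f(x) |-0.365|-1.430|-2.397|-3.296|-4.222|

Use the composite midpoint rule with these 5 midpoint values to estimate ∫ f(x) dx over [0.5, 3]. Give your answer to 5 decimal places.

h = 0.5, n = 5.
h·[y(m₁) + y(m₂) + y(m₃) + y(m₄) + y(m₅)] = 0.5·(-11.710) = -5.85500.

-5.85500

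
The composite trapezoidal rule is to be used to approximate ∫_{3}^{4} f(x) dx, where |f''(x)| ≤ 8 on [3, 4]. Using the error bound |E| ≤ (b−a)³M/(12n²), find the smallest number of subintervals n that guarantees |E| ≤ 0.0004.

Need 8/(12n²) ≤ 0.0004.
n² ≥ 8/(12·0.0004) = 1666.67 ⇒ n ≥ 40.8248, so the smallest n is 41.

41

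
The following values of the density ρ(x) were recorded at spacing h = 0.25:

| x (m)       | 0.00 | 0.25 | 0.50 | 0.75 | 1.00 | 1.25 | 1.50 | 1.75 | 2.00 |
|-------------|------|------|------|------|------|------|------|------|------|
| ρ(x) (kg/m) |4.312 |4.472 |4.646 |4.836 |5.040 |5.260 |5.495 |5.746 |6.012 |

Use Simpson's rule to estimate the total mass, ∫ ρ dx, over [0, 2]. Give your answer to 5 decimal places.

h = 0.25, n = 8.
(h/3)·[y₀ + 4y₁ + 2y₂ + 4y₃ + 2y₄ + 4y₅ + 2y₆ + 4y₇ + y₈] = 0.083333·(121.942) = 10.16183.

10.16183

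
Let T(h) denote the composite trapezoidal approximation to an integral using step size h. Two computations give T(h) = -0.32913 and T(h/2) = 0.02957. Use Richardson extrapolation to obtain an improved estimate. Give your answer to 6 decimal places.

0.149137

R = (4·T(h/2) − T(h)) / 3 = (4·0.02957 − (-0.32913))/3 = (0.44741)/3 = 0.149137.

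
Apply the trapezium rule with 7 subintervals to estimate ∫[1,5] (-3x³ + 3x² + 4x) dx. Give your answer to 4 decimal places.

-301.2245

h = (5 − 1)/7 = 0.571429.
Nodes x₀,…,x₇ = 1, 1.571429, 2.142857, 2.714286, 3.285714, 3.857143, 4.428571, 5.
f(x) = -3x³ + 3x² + 4x: f₀=4, f₁=2.052478, f₂=-7.172012, f₃=-27.032070, f₄=-60.886297, f₅=-112.093294, f₆=-184.011662, f₇=-280.
(h/2)·[f₀ + 2f₁ + 2f₂ + 2f₃ + 2f₄ + 2f₅ + 2f₆ + f₇] = 0.285714·(-1054.285714) = -301.2245.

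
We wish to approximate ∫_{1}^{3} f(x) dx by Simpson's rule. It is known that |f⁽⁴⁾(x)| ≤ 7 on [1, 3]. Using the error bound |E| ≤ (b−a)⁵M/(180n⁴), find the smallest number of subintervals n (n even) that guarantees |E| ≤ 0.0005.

8

Need 224/(180n⁴) ≤ 0.0005.
n⁴ ≥ 224/(180·0.0005) = 2488.89 ⇒ n ≥ 7.0632, so the smallest even n is 8. (n must be even for Simpson's rule.)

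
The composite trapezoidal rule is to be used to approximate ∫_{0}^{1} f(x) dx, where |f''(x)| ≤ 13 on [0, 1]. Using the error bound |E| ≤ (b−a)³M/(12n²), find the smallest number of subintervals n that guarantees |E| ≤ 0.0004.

Need 13/(12n²) ≤ 0.0004.
n² ≥ 13/(12·0.0004) = 2708.33 ⇒ n ≥ 52.0416, so the smallest n is 53.

53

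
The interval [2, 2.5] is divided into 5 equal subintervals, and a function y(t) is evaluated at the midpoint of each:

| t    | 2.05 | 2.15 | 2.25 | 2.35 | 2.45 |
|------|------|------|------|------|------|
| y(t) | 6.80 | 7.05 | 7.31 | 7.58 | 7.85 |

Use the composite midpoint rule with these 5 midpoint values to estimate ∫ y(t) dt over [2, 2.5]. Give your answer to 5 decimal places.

h = 0.1, n = 5.
h·[y(m₁) + y(m₂) + y(m₃) + y(m₄) + y(m₅)] = 0.1·(36.59) = 3.65900.

3.65900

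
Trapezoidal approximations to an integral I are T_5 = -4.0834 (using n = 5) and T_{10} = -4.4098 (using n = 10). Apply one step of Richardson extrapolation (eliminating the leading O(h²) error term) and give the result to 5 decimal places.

-4.51860

R = (4·T_{10} − T_5) / 3 = (4·(-4.4098) − (-4.0834))/3 = (-13.5558)/3 = -4.51860.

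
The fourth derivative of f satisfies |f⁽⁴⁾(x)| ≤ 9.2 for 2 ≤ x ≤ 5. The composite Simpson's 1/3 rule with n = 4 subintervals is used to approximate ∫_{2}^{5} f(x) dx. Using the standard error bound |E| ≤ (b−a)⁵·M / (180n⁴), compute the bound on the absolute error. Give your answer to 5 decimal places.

|E| ≤ (3)⁵·9.2 / (180·4⁴) = 2235.6/46080 = 0.04852.

0.04852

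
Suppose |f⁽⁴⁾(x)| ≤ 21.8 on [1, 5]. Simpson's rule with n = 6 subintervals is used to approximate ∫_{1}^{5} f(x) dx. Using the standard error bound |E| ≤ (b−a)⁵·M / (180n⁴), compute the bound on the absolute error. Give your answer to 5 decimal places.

|E| ≤ (4)⁵·21.8 / (180·6⁴) = 22323.2/233280 = 0.09569.

0.09569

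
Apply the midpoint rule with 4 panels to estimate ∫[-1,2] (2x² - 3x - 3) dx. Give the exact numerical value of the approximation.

h = (2 − (-1))/4 = 0.75.
Midpoints m₁,…,m₄ = -0.625, 0.125, 0.875, 1.625.
f(m₁)=-0.34375, f(m₂)=-3.34375, f(m₃)=-4.09375, f(m₄)=-2.59375.
h·[f(m₁) + f(m₂) + f(m₃) + f(m₄)] = 0.75·(-10.375) = -7.78125.

-7.78125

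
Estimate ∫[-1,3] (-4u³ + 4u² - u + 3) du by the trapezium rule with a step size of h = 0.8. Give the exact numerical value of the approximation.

h = (3 − (-1))/5 = 0.8.
Nodes u₀,…,u₅ = -1, -0.2, 0.6, 1.4, 2.2, 3.
f(u) = -4u³ + 4u² - u + 3: f₀=12, f₁=3.392, f₂=2.976, f₃=-1.536, f₄=-22.432, f₅=-72.
(h/2)·[f₀ + 2f₁ + 2f₂ + 2f₃ + 2f₄ + f₅] = 0.4·(-95.2) = -38.08.

-38.08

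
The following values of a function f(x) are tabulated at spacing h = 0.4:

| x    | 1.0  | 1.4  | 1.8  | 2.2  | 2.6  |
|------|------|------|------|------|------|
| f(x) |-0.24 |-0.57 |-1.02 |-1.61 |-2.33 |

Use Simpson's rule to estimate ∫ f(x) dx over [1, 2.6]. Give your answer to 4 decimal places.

-1.7773

h = 0.4, n = 4.
(h/3)·[y₀ + 4y₁ + 2y₂ + 4y₃ + y₄] = 0.133333·(-13.33) = -1.7773.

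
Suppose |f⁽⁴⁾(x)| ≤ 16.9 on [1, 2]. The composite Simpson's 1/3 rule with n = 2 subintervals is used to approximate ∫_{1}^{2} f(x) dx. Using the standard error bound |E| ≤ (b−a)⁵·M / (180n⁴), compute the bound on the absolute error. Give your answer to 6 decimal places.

0.005868

|E| ≤ (1)⁵·16.9 / (180·2⁴) = 16.9/2880 = 0.005868.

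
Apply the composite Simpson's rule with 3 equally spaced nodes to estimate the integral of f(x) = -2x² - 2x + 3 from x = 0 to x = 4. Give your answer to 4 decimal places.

-46.6667

h = (4 − 0)/2 = 2.
Nodes x₀,…,x₂ = 0, 2, 4.
f(x) = -2x² - 2x + 3: f₀=3, f₁=-9, f₂=-37.
(h/3)·[f₀ + 4f₁ + f₂] = 0.666667·(-70) = -46.6667.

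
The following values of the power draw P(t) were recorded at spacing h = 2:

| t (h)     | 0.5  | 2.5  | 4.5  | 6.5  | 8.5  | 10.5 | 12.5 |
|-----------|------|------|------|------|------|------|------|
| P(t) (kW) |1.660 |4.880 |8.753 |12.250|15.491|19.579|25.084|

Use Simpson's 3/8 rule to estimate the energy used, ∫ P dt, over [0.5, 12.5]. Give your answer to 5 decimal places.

148.01475

h = 2, n = 6.
(3h/8)·[y₀ + 3y₁ + 3y₂ + 2y₃ + 3y₄ + 3y₅ + y₆] = 0.75·(197.353) = 148.01475.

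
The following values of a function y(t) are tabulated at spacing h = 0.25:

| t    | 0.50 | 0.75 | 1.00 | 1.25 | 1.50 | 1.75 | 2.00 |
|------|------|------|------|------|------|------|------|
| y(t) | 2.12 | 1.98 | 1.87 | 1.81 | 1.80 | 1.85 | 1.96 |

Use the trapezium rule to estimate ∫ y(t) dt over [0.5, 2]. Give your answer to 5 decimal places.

2.83750

h = 0.25, n = 6.
(h/2)·[y₀ + 2y₁ + 2y₂ + 2y₃ + 2y₄ + 2y₅ + y₆] = 0.125·(22.70) = 2.83750.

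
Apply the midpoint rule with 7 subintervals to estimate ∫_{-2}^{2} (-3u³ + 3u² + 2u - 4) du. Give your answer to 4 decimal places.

-0.3265

h = (2 − (-2))/7 = 0.571429.
Midpoints m₁,…,m₇ = -1.714286, -1.142857, -0.571429, 0, 0.571429, 1.142857, 1.714286.
f(m₁)=16.501458, f(m₂)=2.110787, f(m₃)=-3.603499, f(m₄)=-4, f(m₅)=-2.437318, f(m₆)=-2.274052, f(m₇)=-6.868805.
h·[f(m₁) + f(m₂) + f(m₃) + f(m₄) + f(m₅) + f(m₆) + f(m₇)] = 0.571429·(-0.571429) = -0.3265.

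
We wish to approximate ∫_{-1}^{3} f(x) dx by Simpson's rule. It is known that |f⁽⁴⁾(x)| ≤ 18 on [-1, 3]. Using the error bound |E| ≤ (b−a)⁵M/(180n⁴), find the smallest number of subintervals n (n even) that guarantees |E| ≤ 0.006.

12

Need 18432/(180n⁴) ≤ 0.006.
n⁴ ≥ 18432/(180·0.006) = 17066.7 ⇒ n ≥ 11.4298, so the smallest even n is 12. (n must be even for Simpson's rule.)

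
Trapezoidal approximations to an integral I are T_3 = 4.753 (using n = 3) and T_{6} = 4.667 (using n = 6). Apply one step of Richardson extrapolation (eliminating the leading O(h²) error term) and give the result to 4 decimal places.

4.6383

R = (4·T_{6} − T_3) / 3 = (4·4.667 − 4.753)/3 = (13.915)/3 = 4.6383.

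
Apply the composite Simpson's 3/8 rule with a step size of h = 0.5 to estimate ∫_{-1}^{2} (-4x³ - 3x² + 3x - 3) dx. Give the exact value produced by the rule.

h = (2 − (-1))/6 = 0.5.
Nodes x₀,…,x₆ = -1, -0.5, 0, 0.5, 1, 1.5, 2.
f(x) = -4x³ - 3x² + 3x - 3: f₀=-5, f₁=-4.75, f₂=-3, f₃=-2.75, f₄=-7, f₅=-18.75, f₆=-41.
(3h/8)·[f₀ + 3f₁ + 3f₂ + 2f₃ + 3f₄ + 3f₅ + f₆] = 0.1875·(-152) = -28.5.

-28.5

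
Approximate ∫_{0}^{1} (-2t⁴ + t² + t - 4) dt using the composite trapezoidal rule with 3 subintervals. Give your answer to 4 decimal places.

h = (1 − 0)/3 = 0.333333.
Nodes t₀,…,t₃ = 0, 0.333333, 0.666667, 1.
f(t) = -2t⁴ + t² + t - 4: f₀=-4, f₁=-3.580247, f₂=-3.283951, f₃=-4.
(h/2)·[f₀ + 2f₁ + 2f₂ + f₃] = 0.166667·(-21.728395) = -3.6214.

-3.6214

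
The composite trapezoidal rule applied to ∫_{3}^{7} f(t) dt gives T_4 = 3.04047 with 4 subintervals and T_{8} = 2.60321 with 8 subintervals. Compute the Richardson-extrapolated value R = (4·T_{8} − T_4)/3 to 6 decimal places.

2.457457

R = (4·T_{8} − T_4) / 3 = (4·2.60321 − 3.04047)/3 = (7.37237)/3 = 2.457457.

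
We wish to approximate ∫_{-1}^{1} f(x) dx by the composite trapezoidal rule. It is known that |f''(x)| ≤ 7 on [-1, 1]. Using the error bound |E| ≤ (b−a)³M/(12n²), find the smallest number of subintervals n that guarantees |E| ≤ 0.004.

Need 56/(12n²) ≤ 0.004.
n² ≥ 56/(12·0.004) = 1166.67 ⇒ n ≥ 34.1565, so the smallest n is 35.

35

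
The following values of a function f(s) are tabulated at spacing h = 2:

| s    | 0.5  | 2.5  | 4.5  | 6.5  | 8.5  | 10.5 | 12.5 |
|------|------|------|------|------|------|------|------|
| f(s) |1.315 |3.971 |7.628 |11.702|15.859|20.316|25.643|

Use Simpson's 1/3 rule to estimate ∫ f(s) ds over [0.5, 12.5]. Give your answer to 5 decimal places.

h = 2, n = 6.
(h/3)·[y₀ + 4y₁ + 2y₂ + 4y₃ + 2y₄ + 4y₅ + y₆] = 0.666667·(217.888) = 145.25867.

145.25867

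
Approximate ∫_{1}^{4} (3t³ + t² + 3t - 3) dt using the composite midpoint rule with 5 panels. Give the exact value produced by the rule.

223.635

h = (4 − 1)/5 = 0.6.
Midpoints m₁,…,m₅ = 1.3, 1.9, 2.5, 3.1, 3.7.
f(m₁)=9.181, f(m₂)=26.887, f(m₃)=57.625, f(m₄)=105.283, f(m₅)=173.749.
h·[f(m₁) + f(m₂) + f(m₃) + f(m₄) + f(m₅)] = 0.6·(372.725) = 223.635.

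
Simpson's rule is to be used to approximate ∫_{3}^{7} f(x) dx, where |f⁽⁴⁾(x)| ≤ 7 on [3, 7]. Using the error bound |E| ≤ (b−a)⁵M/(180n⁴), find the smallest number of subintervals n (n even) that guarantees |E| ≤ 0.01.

Need 7168/(180n⁴) ≤ 0.01.
n⁴ ≥ 7168/(180·0.01) = 3982.22 ⇒ n ≥ 7.9439, so the smallest even n is 8. (n must be even for Simpson's rule.)

8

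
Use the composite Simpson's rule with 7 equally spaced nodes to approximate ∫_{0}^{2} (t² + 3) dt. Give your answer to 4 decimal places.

8.6667

h = (2 − 0)/6 = 0.333333.
Nodes t₀,…,t₆ = 0, 0.333333, 0.666667, 1, 1.333333, 1.666667, 2.
f(t) = t² + 3: f₀=3, f₁=3.111111, f₂=3.444444, f₃=4, f₄=4.777778, f₅=5.777778, f₆=7.
(h/3)·[f₀ + 4f₁ + 2f₂ + 4f₃ + 2f₄ + 4f₅ + f₆] = 0.111111·(78) = 8.6667.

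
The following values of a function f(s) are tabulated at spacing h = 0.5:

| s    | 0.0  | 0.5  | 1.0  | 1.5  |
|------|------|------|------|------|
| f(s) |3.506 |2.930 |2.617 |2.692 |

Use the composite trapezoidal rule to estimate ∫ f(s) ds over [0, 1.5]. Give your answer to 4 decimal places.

h = 0.5, n = 3.
(h/2)·[y₀ + 2y₁ + 2y₂ + y₃] = 0.25·(17.292) = 4.3230.

4.3230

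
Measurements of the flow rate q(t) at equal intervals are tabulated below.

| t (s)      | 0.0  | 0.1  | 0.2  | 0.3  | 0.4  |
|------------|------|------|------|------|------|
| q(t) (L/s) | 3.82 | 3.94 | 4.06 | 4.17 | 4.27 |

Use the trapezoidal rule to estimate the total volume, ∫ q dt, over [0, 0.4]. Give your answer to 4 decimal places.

h = 0.1, n = 4.
(h/2)·[y₀ + 2y₁ + 2y₂ + 2y₃ + y₄] = 0.05·(32.43) = 1.6215.

1.6215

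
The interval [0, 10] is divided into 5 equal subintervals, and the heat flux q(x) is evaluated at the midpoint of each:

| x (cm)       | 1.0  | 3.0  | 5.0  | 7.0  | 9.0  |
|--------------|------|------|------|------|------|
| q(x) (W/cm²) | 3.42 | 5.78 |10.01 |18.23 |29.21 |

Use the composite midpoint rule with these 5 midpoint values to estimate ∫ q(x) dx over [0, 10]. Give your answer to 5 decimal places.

h = 2, n = 5.
h·[y(m₁) + y(m₂) + y(m₃) + y(m₄) + y(m₅)] = 2·(66.65) = 133.30000.

133.30000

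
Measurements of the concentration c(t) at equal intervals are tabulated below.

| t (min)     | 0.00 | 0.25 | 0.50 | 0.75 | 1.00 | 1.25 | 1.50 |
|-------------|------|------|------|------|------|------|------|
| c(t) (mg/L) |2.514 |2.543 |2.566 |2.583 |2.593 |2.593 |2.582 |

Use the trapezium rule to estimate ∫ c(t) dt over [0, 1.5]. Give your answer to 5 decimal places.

h = 0.25, n = 6.
(h/2)·[y₀ + 2y₁ + 2y₂ + 2y₃ + 2y₄ + 2y₅ + y₆] = 0.125·(30.852) = 3.85650.

3.85650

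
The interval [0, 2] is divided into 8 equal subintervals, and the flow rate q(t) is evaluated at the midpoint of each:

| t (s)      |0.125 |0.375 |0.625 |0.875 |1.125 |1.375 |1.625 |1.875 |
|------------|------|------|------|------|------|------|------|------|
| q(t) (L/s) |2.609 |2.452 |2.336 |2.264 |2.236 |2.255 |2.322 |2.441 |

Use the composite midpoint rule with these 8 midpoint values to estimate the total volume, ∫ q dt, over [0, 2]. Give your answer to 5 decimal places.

h = 0.25, n = 8.
h·[y(m₁) + y(m₂) + y(m₃) + y(m₄) + y(m₅) + y(m₆) + y(m₇) + y(m₈)] = 0.25·(18.915) = 4.72875.

4.72875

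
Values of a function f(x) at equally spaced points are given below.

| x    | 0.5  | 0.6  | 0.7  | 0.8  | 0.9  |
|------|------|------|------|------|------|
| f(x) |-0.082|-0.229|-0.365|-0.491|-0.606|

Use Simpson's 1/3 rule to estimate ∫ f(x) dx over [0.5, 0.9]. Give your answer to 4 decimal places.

h = 0.1, n = 4.
(h/3)·[y₀ + 4y₁ + 2y₂ + 4y₃ + y₄] = 0.033333·(-4.298) = -0.1433.

-0.1433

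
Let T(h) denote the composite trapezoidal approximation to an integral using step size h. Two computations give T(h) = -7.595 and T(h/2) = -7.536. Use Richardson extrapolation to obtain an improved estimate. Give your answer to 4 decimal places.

-7.5163

R = (4·T(h/2) − T(h)) / 3 = (4·(-7.536) − (-7.595))/3 = (-22.549)/3 = -7.5163.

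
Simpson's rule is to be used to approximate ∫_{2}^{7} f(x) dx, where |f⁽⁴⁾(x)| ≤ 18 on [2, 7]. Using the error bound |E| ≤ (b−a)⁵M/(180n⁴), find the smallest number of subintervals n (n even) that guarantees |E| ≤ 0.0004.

Need 56250/(180n⁴) ≤ 0.0004.
n⁴ ≥ 56250/(180·0.0004) = 781250 ⇒ n ≥ 29.7302, so the smallest even n is 30. (n must be even for Simpson's rule.)

30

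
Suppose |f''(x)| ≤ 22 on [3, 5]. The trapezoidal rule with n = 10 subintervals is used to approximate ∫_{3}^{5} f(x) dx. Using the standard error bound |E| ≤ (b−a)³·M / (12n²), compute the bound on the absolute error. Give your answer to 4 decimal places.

|E| ≤ (2)³·22 / (12·10²) = 176/1200 = 0.1467.

0.1467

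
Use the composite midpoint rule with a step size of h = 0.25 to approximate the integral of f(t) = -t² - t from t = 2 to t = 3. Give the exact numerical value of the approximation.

-8.828125

h = (3 − 2)/4 = 0.25.
Midpoints m₁,…,m₄ = 2.125, 2.375, 2.625, 2.875.
f(m₁)=-6.640625, f(m₂)=-8.015625, f(m₃)=-9.515625, f(m₄)=-11.140625.
h·[f(m₁) + f(m₂) + f(m₃) + f(m₄)] = 0.25·(-35.3125) = -8.828125.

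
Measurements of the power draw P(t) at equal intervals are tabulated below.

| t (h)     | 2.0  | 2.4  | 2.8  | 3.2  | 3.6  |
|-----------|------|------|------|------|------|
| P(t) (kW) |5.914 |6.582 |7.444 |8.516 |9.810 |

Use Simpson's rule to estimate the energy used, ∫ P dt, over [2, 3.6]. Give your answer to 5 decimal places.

h = 0.4, n = 4.
(h/3)·[y₀ + 4y₁ + 2y₂ + 4y₃ + y₄] = 0.133333·(91.004) = 12.13387.

12.13387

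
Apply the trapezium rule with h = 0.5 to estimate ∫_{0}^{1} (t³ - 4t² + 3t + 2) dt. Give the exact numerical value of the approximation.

2.3125

h = (1 − 0)/2 = 0.5.
Nodes t₀,…,t₂ = 0, 0.5, 1.
f(t) = t³ - 4t² + 3t + 2: f₀=2, f₁=2.625, f₂=2.
(h/2)·[f₀ + 2f₁ + f₂] = 0.25·(9.25) = 2.3125.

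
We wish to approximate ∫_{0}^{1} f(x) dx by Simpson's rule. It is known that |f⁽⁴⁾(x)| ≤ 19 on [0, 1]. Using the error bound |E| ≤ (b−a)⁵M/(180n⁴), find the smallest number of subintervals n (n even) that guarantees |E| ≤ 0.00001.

Need 19/(180n⁴) ≤ 0.00001.
n⁴ ≥ 19/(180·0.00001) = 10555.6 ⇒ n ≥ 10.1361, so the smallest even n is 12. (n must be even for Simpson's rule.)

12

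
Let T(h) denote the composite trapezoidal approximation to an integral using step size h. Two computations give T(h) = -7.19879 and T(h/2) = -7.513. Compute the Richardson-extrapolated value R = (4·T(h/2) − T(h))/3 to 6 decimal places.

R = (4·T(h/2) − T(h)) / 3 = (4·(-7.513) − (-7.19879))/3 = (-22.85321)/3 = -7.617737.

-7.617737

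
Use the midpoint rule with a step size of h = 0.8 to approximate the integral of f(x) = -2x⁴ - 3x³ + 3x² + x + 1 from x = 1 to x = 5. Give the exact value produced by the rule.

h = (5 − 1)/5 = 0.8.
Midpoints m₁,…,m₅ = 1.4, 2.2, 3, 3.8, 4.6.
f(m₁)=-7.6352, f(m₂)=-61.0752, f(m₃)=-212, f(m₄)=-533.5232, f(m₅)=-1118.4192.
h·[f(m₁) + f(m₂) + f(m₃) + f(m₄) + f(m₅)] = 0.8·(-1932.6528) = -1546.12224.

-1546.12224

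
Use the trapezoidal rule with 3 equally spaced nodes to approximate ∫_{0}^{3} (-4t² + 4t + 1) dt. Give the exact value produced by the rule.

h = (3 − 0)/2 = 1.5.
Nodes t₀,…,t₂ = 0, 1.5, 3.
f(t) = -4t² + 4t + 1: f₀=1, f₁=-2, f₂=-23.
(h/2)·[f₀ + 2f₁ + f₂] = 0.75·(-26) = -19.5.

-19.5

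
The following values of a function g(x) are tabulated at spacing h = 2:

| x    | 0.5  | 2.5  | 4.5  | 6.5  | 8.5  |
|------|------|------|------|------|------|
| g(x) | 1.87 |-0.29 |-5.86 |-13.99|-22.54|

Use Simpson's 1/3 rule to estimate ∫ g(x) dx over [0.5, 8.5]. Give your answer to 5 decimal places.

h = 2, n = 4.
(h/3)·[y₀ + 4y₁ + 2y₂ + 4y₃ + y₄] = 0.666667·(-89.51) = -59.67333.

-59.67333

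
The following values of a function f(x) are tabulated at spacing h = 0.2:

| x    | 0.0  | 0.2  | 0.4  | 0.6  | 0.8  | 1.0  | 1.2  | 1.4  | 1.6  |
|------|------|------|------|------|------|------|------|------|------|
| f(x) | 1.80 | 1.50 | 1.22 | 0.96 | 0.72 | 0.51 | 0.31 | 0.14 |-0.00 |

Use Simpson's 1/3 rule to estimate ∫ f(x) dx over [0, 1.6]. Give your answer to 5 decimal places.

1.24933

h = 0.2, n = 8.
(h/3)·[y₀ + 4y₁ + 2y₂ + 4y₃ + 2y₄ + 4y₅ + 2y₆ + 4y₇ + y₈] = 0.066667·(18.74) = 1.24933.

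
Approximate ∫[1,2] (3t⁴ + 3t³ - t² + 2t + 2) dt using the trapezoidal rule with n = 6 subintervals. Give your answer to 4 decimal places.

32.7689

h = (2 − 1)/6 = 0.166667.
Nodes t₀,…,t₆ = 1, 1.166667, 1.333333, 1.5, 1.666667, 1.833333, 2.
f(t) = 3t⁴ + 3t³ - t² + 2t + 2: f₀=9, f₁=13.293981, f₂=19.481481, f₃=28.0625, f₄=39.592593, f₅=54.682870, f₆=74.
(h/2)·[f₀ + 2f₁ + 2f₂ + 2f₃ + 2f₄ + 2f₅ + f₆] = 0.083333·(393.226852) = 32.7689.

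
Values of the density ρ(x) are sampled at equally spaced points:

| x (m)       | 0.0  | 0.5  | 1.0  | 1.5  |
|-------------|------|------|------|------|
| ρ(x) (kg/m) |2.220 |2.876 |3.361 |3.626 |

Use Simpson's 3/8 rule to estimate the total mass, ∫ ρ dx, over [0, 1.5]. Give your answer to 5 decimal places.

h = 0.5, n = 3.
(3h/8)·[y₀ + 3y₁ + 3y₂ + y₃] = 0.1875·(24.557) = 4.60444.

4.60444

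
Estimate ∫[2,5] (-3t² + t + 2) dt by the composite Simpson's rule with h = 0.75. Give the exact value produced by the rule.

h = (5 − 2)/4 = 0.75.
Nodes t₀,…,t₄ = 2, 2.75, 3.5, 4.25, 5.
f(t) = -3t² + t + 2: f₀=-8, f₁=-17.9375, f₂=-31.25, f₃=-47.9375, f₄=-68.
(h/3)·[f₀ + 4f₁ + 2f₂ + 4f₃ + f₄] = 0.25·(-402) = -100.5.

-100.5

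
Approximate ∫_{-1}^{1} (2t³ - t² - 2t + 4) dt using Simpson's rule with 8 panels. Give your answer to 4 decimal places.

h = (1 − (-1))/8 = 0.25.
Nodes t₀,…,t₈ = -1, -0.75, -0.5, -0.25, 0, 0.25, 0.5, 0.75, 1.
f(t) = 2t³ - t² - 2t + 4: f₀=3, f₁=4.09375, f₂=4.5, f₃=4.40625, f₄=4, f₅=3.46875, f₆=3, f₇=2.78125, f₈=3.
(h/3)·[f₀ + 4f₁ + 2f₂ + 4f₃ + 2f₄ + 4f₅ + 2f₆ + 4f₇ + f₈] = 0.083333·(88) = 7.3333.

7.3333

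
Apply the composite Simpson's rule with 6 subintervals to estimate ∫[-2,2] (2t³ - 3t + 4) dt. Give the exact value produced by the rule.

16

h = (2 − (-2))/6 = 0.666667.
Nodes t₀,…,t₆ = -2, -1.333333, -0.666667, 0, 0.666667, 1.333333, 2.
f(t) = 2t³ - 3t + 4: f₀=-6, f₁=3.259259, f₂=5.407407, f₃=4, f₄=2.592593, f₅=4.740741, f₆=14.
(h/3)·[f₀ + 4f₁ + 2f₂ + 4f₃ + 2f₄ + 4f₅ + f₆] = 0.222222·(72) = 16.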